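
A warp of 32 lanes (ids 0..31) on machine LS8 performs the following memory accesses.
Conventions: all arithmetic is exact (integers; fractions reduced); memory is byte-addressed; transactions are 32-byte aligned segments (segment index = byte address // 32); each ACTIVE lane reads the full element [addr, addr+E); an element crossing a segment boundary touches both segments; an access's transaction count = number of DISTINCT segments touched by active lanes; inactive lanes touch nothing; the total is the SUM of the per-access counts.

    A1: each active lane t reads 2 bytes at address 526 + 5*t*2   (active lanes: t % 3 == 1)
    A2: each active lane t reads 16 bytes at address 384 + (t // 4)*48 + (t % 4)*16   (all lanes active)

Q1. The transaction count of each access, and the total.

A1: 11 transactions
A2: 13 transactions

Answer: 11,13; total 24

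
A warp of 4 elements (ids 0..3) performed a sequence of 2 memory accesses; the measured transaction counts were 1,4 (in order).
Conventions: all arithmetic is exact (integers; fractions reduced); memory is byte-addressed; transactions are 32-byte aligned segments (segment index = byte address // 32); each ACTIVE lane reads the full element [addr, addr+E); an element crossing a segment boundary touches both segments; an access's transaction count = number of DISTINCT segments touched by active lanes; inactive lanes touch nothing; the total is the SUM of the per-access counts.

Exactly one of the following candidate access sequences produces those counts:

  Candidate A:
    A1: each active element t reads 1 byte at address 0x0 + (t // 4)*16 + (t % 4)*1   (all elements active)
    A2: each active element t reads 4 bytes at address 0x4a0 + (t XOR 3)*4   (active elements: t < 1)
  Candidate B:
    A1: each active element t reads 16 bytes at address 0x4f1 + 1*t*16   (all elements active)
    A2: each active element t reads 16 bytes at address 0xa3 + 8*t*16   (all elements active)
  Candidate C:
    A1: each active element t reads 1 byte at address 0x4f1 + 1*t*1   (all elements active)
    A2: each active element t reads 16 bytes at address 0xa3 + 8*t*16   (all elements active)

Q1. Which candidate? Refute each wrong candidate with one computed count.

A: A2 gives 1 transaction, not 4
B: A1 gives 3 transactions, not 1
C: all counts match (1,4)

Answer: C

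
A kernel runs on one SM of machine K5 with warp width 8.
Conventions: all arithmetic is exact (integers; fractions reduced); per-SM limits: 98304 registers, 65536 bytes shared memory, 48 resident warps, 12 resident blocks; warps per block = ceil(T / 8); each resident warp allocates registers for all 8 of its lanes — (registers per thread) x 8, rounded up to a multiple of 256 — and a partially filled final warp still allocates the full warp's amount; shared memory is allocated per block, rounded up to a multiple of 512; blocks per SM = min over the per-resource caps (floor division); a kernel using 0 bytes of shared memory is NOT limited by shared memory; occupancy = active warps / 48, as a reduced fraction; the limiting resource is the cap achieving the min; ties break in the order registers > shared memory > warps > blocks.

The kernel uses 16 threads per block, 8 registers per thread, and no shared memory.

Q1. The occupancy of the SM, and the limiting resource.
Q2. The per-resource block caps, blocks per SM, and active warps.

Answer: occupancy 1/2, limited by blocks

registers: 192 blocks
shared memory: no limit (kernel uses none)
warps: 24 blocks
blocks: 12 blocks

Answer: 12 blocks, 24 active warps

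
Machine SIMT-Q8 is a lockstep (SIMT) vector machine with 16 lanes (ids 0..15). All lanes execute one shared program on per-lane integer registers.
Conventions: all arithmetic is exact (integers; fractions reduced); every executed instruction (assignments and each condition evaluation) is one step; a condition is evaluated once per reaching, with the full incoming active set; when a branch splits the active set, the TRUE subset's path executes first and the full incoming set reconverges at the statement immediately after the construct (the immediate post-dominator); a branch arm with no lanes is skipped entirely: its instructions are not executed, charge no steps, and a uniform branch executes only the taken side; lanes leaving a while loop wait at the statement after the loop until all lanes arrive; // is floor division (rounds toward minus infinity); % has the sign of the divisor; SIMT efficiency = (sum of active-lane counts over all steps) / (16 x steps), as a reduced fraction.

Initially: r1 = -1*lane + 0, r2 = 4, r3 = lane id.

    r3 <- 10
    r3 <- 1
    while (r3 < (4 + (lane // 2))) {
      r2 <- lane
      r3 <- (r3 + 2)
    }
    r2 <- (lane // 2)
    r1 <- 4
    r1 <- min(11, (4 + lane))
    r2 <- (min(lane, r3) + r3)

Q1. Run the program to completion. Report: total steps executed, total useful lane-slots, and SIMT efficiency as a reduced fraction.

Answer: 22 steps, 280 useful, 35/44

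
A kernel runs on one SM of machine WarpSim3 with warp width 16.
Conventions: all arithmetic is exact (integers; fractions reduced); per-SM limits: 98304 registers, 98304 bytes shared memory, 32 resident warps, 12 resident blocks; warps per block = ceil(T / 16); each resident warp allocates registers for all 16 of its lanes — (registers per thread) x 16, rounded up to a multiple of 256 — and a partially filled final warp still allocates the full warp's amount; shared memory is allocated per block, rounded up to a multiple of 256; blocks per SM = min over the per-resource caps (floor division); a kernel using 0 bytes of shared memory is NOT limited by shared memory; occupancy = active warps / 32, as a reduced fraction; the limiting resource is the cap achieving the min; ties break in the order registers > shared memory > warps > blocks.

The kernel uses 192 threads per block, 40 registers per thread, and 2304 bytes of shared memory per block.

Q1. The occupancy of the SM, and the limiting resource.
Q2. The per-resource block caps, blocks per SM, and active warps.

Answer: occupancy 3/4, limited by warps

registers: 10 blocks
shared memory: 42 blocks
warps: 2 blocks
blocks: 12 blocks

Answer: 2 blocks, 24 active warps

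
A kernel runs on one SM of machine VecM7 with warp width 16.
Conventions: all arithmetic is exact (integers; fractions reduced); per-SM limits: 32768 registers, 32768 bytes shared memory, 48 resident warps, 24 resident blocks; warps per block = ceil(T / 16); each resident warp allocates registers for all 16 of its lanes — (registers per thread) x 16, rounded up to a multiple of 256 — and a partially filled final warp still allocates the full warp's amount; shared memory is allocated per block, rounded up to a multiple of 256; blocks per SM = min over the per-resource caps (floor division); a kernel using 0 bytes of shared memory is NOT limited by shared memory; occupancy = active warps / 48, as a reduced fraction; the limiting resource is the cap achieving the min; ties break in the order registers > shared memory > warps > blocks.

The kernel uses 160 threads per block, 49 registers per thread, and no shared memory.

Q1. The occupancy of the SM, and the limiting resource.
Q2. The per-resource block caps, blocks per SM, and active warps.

Answer: occupancy 5/8, limited by registers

registers: 3 blocks
shared memory: no limit (kernel uses none)
warps: 4 blocks
blocks: 24 blocks

Answer: 3 blocks, 30 active warps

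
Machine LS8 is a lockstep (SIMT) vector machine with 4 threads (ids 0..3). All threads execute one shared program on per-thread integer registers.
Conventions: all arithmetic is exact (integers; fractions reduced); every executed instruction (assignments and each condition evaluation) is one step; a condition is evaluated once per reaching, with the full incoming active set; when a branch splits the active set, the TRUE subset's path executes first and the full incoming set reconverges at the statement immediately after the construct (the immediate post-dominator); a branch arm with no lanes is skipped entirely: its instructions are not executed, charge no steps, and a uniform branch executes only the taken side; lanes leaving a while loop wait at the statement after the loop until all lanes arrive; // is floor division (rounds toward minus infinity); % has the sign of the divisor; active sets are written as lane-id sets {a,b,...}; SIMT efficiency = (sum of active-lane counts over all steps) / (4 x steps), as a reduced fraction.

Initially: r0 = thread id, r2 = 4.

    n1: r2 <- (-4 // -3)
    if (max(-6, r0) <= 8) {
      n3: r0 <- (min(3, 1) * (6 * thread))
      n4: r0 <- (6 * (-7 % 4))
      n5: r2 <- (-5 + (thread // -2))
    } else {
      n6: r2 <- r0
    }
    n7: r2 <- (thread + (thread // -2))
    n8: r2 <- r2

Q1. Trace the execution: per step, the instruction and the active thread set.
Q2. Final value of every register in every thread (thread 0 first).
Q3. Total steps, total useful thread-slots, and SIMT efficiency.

step 0: r2 <- (-4 // -3)             {0,1,2,3}
step 1: eval (max(-6, r0) <= 8)      {0,1,2,3}
step 2: r0 <- (min(3, 1) * (6 * thread)) {0,1,2,3}
step 3: r0 <- (6 * (-7 % 4))         {0,1,2,3}
step 4: r2 <- (-5 + (thread // -2))  {0,1,2,3}
step 5: r2 <- (thread + (thread // -2)) {0,1,2,3}
step 6: r2 <- r2                     {0,1,2,3}

Answer: 7 steps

r0: 6,6,6,6
r2: 0,0,1,1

steps = 7; useful = 28; efficiency = 28/28 = 1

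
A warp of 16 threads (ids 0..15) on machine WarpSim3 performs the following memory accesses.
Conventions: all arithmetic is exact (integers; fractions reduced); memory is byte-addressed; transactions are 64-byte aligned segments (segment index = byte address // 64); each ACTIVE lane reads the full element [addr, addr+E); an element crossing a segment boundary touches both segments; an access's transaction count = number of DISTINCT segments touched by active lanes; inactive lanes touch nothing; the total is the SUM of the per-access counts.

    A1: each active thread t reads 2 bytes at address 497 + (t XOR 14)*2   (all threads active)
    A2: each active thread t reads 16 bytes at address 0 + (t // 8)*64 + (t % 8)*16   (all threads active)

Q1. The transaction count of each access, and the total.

A1: 2 transactions
A2: 3 transactions

Answer: 2,3; total 5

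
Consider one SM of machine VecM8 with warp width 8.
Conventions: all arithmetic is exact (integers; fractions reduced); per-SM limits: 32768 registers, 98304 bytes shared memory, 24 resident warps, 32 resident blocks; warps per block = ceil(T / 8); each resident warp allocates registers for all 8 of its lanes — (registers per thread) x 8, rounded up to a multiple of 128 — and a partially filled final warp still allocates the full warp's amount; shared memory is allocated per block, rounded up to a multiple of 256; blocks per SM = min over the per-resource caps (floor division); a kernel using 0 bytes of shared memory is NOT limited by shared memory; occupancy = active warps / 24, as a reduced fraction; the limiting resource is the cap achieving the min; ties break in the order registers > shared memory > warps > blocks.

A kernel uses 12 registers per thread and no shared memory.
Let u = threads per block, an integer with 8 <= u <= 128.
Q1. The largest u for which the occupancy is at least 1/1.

Answer: u = 96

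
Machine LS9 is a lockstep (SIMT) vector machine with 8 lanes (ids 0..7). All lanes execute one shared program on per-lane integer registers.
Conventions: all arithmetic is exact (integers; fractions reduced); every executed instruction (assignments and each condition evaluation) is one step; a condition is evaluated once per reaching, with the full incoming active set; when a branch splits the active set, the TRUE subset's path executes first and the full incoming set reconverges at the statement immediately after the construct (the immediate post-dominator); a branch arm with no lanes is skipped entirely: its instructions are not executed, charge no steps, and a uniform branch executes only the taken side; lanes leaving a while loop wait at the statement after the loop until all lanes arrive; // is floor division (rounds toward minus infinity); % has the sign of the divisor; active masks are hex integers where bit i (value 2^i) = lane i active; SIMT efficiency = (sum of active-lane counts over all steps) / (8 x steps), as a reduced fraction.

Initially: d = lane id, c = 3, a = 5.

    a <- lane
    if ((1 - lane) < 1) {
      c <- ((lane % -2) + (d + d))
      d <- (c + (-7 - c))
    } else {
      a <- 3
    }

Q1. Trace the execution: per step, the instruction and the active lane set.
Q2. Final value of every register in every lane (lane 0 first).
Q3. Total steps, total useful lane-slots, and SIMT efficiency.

step 0: a <- lane                    0xff
step 1: eval ((1 - lane) < 1)        0xff
step 2: c <- ((lane % -2) + (d + d)) 0xfe
step 3: d <- (c + (-7 - c))          0xfe
step 4: a <- 3                       0x01

Answer: 5 steps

d: 0,-7,-7,-7,-7,-7,-7,-7
c: 3,1,4,5,8,9,12,13
a: 3,1,2,3,4,5,6,7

steps = 5; useful = 31; efficiency = 31/40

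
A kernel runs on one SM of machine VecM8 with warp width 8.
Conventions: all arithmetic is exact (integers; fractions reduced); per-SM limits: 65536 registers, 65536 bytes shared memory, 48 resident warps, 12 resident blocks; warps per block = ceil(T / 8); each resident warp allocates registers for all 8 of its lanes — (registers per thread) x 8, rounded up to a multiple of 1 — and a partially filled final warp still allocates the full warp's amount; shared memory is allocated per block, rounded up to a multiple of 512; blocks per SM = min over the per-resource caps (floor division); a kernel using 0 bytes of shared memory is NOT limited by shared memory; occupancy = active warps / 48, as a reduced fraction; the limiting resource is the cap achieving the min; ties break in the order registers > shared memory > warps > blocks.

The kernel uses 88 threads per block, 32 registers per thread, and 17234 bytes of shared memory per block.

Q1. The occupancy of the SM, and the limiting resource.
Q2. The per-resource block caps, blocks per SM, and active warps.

Answer: occupancy 11/16, limited by shared memory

registers: 23 blocks
shared memory: 3 blocks
warps: 4 blocks
blocks: 12 blocks

Answer: 3 blocks, 33 active warps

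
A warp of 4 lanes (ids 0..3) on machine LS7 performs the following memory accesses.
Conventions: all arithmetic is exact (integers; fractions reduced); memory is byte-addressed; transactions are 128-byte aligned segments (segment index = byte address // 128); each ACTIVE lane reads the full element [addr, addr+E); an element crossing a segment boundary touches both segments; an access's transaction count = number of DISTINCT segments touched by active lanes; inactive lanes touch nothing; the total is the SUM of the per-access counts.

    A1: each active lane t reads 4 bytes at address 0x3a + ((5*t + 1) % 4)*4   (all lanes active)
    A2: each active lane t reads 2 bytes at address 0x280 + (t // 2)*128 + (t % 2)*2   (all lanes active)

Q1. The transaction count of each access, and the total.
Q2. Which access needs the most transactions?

A1: 1 transaction
A2: 2 transactions

Answer: 1,2; total 3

Answer: A2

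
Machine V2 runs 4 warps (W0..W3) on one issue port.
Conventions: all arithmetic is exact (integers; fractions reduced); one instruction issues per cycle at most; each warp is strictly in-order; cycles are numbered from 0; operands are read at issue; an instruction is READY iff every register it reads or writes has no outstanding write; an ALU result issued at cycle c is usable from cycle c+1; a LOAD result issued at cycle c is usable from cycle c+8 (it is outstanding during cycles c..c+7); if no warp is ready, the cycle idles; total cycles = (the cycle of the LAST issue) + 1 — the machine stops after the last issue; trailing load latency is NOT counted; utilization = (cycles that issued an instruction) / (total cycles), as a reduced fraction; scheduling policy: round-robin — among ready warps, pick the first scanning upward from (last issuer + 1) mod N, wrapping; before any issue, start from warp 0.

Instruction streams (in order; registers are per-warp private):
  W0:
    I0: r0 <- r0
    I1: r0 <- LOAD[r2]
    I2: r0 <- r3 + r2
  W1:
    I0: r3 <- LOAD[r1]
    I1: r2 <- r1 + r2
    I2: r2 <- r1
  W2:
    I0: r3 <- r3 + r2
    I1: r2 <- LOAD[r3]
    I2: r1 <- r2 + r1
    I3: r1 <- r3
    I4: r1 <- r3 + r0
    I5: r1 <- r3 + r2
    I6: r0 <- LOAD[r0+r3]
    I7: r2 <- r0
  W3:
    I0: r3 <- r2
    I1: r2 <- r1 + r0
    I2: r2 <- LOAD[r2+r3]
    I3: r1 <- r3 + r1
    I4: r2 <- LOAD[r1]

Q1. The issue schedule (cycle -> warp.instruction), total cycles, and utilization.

cycle 0: W0.I0
cycle 1: W1.I0
cycle 2: W2.I0
cycle 3: W3.I0
cycle 4: W0.I1
cycle 5: W1.I1
cycle 6: W2.I1
cycle 7: W3.I1
cycle 8: W1.I2
cycle 9: W3.I2
cycle 10: W3.I3
cycle 11: idle
cycle 12: W0.I2
cycle 13: idle
cycle 14: W2.I2
cycle 15: W2.I3
cycle 16: W2.I4
cycle 17: W3.I4
cycle 18: W2.I5
cycle 19: W2.I6
cycle 20: idle
cycle 21: idle
cycle 22: idle
cycle 23: idle
cycle 24: idle
cycle 25: idle
cycle 26: idle
cycle 27: W2.I7

Answer: 28 cycles, utilization 19/28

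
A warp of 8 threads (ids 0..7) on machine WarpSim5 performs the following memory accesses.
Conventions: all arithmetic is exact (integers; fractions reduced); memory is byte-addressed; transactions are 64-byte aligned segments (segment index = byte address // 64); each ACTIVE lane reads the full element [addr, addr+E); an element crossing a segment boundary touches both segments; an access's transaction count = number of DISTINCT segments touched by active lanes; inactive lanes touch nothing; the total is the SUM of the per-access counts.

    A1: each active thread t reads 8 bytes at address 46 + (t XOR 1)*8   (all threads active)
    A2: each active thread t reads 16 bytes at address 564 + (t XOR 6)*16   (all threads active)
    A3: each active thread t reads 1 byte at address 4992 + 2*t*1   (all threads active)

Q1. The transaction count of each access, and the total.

A1: 2 transactions
A2: 3 transactions
A3: 1 transaction

Answer: 2,3,1; total 6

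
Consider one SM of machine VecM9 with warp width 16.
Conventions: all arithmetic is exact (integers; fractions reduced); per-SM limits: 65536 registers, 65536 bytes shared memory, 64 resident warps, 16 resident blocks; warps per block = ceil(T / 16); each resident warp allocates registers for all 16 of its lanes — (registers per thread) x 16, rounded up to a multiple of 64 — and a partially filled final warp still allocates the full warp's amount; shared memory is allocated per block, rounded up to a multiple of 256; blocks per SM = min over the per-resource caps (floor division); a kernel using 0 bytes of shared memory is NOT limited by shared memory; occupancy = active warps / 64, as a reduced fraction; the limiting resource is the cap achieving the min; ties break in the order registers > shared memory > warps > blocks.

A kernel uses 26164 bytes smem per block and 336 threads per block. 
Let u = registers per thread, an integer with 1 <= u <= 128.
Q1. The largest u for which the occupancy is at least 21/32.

Answer: u = 96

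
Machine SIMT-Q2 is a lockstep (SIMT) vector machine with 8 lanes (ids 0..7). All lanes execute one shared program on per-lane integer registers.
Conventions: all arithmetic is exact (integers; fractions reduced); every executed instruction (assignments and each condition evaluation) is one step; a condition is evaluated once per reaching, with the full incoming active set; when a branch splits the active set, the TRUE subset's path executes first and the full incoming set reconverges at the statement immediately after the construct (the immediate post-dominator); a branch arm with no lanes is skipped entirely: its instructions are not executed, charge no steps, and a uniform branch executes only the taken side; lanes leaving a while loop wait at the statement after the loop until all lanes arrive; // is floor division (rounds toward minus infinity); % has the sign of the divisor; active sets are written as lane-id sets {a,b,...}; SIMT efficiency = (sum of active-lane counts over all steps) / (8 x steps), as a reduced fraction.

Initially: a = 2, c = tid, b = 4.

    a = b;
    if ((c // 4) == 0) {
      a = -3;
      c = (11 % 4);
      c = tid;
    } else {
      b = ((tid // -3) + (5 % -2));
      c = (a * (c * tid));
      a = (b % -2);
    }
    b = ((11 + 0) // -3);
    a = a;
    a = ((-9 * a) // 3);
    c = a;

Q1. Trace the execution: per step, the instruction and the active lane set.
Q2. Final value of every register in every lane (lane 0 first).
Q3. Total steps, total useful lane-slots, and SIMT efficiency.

step 0: a <- b                       {0,1,2,3,4,5,6,7}
step 1: eval ((c // 4) == 0)         {0,1,2,3,4,5,6,7}
step 2: a <- -3                      {0,1,2,3}
step 3: c <- (11 % 4)                {0,1,2,3}
step 4: c <- tid                     {0,1,2,3}
step 5: b <- ((tid // -3) + (5 % -2)) {4,5,6,7}
step 6: c <- (a * (c * tid))         {4,5,6,7}
step 7: a <- (b % -2)                {4,5,6,7}
step 8: b <- ((11 + 0) // -3)        {0,1,2,3,4,5,6,7}
step 9: a <- a                       {0,1,2,3,4,5,6,7}
step 10: a <- ((-9 * a) // 3)         {0,1,2,3,4,5,6,7}
step 11: c <- a                       {0,1,2,3,4,5,6,7}

Answer: 12 steps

a: 9,9,9,9,3,3,3,0
c: 9,9,9,9,3,3,3,0
b: -4,-4,-4,-4,-4,-4,-4,-4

steps = 12; useful = 72; efficiency = 72/96 = 3/4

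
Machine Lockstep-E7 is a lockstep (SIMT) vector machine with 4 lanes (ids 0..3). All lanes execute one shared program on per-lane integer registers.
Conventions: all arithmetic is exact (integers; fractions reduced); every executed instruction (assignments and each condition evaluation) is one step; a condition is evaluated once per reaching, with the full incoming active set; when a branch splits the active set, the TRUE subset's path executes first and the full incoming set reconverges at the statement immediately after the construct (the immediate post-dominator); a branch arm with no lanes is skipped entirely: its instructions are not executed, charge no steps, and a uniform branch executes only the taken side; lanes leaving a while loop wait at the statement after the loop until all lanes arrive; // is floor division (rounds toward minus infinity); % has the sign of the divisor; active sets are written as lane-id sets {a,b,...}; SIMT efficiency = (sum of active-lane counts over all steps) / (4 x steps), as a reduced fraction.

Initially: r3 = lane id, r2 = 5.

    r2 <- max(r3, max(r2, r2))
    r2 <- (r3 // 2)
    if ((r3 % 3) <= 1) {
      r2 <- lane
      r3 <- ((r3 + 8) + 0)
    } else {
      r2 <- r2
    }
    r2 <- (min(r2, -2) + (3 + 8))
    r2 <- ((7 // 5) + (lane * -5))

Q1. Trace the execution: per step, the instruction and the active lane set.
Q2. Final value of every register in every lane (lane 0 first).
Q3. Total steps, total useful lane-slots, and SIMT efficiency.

step 0: r2 <- max(r3, max(r2, r2))   {0,1,2,3}
step 1: r2 <- (r3 // 2)              {0,1,2,3}
step 2: eval ((r3 % 3) <= 1)         {0,1,2,3}
step 3: r2 <- lane                   {0,1,3}
step 4: r3 <- ((r3 + 8) + 0)         {0,1,3}
step 5: r2 <- r2                     {2}
step 6: r2 <- (min(r2, -2) + (3 + 8)) {0,1,2,3}
step 7: r2 <- ((7 // 5) + (lane * -5)) {0,1,2,3}

Answer: 8 steps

r3: 8,9,2,11
r2: 1,-4,-9,-14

steps = 8; useful = 27; efficiency = 27/32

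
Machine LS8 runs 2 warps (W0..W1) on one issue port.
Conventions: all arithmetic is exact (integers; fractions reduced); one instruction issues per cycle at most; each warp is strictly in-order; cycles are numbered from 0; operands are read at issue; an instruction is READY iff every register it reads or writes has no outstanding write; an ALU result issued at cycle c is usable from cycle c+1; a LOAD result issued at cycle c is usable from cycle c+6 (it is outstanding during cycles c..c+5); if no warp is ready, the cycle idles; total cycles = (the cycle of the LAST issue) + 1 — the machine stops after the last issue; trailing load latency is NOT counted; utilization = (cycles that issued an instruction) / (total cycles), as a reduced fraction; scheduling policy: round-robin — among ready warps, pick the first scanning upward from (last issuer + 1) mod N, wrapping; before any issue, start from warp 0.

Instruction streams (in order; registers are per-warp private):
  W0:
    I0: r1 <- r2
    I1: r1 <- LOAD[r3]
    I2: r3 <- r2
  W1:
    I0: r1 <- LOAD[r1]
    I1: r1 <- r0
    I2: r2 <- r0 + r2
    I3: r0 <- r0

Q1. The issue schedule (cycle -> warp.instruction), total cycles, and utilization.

cycle 0: W0.I0
cycle 1: W1.I0
cycle 2: W0.I1
cycle 3: W0.I2
cycle 4: idle
cycle 5: idle
cycle 6: idle
cycle 7: W1.I1
cycle 8: W1.I2
cycle 9: W1.I3

Answer: 10 cycles, utilization 7/10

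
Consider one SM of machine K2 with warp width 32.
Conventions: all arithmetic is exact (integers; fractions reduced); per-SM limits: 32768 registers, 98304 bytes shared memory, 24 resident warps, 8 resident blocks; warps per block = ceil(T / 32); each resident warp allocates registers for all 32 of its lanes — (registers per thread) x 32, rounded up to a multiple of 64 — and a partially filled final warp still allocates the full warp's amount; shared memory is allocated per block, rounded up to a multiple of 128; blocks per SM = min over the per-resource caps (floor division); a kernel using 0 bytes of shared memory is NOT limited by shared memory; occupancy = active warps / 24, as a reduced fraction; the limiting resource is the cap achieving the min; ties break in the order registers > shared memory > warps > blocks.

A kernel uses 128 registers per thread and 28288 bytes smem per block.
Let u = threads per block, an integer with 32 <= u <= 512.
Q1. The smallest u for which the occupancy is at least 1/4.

Answer: u = 33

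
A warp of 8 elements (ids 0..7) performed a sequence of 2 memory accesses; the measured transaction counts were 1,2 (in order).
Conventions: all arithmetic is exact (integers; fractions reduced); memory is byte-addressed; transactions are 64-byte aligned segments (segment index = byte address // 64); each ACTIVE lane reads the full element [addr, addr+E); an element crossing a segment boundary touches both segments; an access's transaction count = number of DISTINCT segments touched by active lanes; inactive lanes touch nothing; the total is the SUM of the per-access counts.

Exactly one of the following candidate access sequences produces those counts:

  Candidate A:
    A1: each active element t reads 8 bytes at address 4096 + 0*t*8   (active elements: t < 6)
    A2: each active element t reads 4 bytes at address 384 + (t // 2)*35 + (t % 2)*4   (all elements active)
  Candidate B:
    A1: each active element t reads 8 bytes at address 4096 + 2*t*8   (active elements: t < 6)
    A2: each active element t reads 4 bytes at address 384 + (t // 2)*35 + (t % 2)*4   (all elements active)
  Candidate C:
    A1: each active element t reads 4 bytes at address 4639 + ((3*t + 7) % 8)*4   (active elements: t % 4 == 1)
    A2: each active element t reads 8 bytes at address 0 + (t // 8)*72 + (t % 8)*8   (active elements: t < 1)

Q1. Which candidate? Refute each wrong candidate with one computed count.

B: A1 gives 2 transactions, not 1
C: A2 gives 1 transaction, not 2
A: all counts match (1,2)

Answer: A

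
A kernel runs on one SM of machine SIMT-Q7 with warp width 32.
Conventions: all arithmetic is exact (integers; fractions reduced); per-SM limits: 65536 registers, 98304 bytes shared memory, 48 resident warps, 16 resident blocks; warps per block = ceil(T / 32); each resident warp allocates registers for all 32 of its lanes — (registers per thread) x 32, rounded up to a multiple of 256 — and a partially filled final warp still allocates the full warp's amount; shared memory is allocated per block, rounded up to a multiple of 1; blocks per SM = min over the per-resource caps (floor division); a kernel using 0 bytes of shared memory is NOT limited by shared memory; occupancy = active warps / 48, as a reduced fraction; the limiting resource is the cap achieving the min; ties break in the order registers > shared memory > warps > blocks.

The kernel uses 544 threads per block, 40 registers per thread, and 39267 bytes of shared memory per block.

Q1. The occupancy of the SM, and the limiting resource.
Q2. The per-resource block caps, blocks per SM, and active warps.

Answer: occupancy 17/24, limited by shared memory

registers: 3 blocks
shared memory: 2 blocks
warps: 2 blocks
blocks: 16 blocks

Answer: 2 blocks, 34 active warps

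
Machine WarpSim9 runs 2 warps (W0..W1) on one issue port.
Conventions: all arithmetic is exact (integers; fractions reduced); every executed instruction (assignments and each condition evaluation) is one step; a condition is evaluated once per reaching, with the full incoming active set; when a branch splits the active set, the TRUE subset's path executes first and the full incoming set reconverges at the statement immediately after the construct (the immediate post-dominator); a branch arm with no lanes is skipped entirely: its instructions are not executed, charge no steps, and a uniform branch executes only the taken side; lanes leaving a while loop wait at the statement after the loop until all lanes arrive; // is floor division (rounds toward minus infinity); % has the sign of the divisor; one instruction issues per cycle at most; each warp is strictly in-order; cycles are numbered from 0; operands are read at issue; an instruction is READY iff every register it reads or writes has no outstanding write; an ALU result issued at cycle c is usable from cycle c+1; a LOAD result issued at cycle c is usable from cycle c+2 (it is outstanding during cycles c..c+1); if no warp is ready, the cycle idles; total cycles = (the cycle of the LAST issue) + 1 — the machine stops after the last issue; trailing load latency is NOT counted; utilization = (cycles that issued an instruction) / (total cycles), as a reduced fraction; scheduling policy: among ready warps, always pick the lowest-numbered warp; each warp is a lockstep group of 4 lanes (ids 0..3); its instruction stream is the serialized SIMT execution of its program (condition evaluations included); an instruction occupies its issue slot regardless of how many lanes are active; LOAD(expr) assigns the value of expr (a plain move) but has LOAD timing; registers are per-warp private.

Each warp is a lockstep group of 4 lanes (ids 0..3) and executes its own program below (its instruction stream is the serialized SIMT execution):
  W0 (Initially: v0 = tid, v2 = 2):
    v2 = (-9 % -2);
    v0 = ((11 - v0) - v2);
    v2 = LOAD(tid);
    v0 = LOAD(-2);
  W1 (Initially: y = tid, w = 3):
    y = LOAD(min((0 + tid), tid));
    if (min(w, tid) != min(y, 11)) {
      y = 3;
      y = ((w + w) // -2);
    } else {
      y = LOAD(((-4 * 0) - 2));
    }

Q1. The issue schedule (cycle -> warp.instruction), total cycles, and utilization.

cycle 0: W0.I0
cycle 1: W0.I1
cycle 2: W0.I2
cycle 3: W0.I3
cycle 4: W1.I0
cycle 5: idle
cycle 6: W1.I1
cycle 7: W1.I2

Answer: 8 cycles, utilization 7/8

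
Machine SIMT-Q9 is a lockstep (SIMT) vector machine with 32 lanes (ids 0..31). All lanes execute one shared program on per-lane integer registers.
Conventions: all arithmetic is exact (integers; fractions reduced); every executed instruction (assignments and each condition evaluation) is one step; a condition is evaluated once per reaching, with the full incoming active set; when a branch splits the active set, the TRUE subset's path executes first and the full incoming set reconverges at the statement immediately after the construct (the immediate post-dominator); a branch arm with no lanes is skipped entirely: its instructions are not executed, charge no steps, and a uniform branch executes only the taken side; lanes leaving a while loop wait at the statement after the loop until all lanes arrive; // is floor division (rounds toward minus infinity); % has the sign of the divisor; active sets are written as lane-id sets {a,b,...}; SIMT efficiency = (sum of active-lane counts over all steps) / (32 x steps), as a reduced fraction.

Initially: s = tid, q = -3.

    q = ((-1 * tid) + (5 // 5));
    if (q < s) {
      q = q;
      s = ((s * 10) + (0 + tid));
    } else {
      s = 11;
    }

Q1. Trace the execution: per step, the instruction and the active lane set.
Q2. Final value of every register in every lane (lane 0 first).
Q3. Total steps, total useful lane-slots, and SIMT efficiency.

step 0: q <- ((-1 * tid) + (5 // 5)) {0,1,2,3,4,5,6,7,8,9,10,11,12,13,14,15,16,17,18,19,20,21,22,23,24,25,26,27,28,29,30,31}
step 1: eval (q < s)                 {0,1,2,3,4,5,6,7,8,9,10,11,12,13,14,15,16,17,18,19,20,21,22,23,24,25,26,27,28,29,30,31}
step 2: q <- q                       {1,2,3,4,5,6,7,8,9,10,11,12,13,14,15,16,17,18,19,20,21,22,23,24,25,26,27,28,29,30,31}
step 3: s <- ((s * 10) + (0 + tid))  {1,2,3,4,5,6,7,8,9,10,11,12,13,14,15,16,17,18,19,20,21,22,23,24,25,26,27,28,29,30,31}
step 4: s <- 11                      {0}

Answer: 5 steps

s: 11,11,22,33,44,55,66,77,88,99,110,121,132,143,154,165,176,187,198,209,220,231,242,253,264,275,286,297,308,319,330,341
q: 1,0,-1,-2,-3,-4,-5,-6,-7,-8,-9,-10,-11,-12,-13,-14,-15,-16,-17,-18,-19,-20,-21,-22,-23,-24,-25,-26,-27,-28,-29,-30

steps = 5; useful = 127; efficiency = 127/160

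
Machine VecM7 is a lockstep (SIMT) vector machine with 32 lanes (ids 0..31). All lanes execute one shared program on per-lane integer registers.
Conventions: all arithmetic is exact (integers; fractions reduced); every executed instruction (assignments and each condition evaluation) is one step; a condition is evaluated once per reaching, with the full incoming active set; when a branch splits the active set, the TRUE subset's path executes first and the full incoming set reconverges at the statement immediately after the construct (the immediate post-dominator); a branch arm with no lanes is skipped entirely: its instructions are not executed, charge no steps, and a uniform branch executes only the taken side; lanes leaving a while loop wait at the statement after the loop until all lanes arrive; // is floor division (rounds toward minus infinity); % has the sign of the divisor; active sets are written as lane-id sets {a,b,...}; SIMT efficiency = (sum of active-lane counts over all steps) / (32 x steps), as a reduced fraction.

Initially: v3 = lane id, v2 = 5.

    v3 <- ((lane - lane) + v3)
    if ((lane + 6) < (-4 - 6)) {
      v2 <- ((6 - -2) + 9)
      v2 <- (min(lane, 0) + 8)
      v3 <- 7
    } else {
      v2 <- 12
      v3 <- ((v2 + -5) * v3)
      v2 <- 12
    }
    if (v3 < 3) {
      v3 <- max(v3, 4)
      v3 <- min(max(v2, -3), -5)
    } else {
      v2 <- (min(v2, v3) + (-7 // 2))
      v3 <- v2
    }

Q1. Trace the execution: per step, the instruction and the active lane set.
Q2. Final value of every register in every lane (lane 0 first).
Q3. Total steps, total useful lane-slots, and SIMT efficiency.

step 0: v3 <- ((lane - lane) + v3)   {0,1,2,3,4,5,6,7,8,9,10,11,12,13,14,15,16,17,18,19,20,21,22,23,24,25,26,27,28,29,30,31}
step 1: eval ((lane + 6) < (-4 - 6)) {0,1,2,3,4,5,6,7,8,9,10,11,12,13,14,15,16,17,18,19,20,21,22,23,24,25,26,27,28,29,30,31}
step 2: v2 <- 12                     {0,1,2,3,4,5,6,7,8,9,10,11,12,13,14,15,16,17,18,19,20,21,22,23,24,25,26,27,28,29,30,31}
step 3: v3 <- ((v2 + -5) * v3)       {0,1,2,3,4,5,6,7,8,9,10,11,12,13,14,15,16,17,18,19,20,21,22,23,24,25,26,27,28,29,30,31}
step 4: v2 <- 12                     {0,1,2,3,4,5,6,7,8,9,10,11,12,13,14,15,16,17,18,19,20,21,22,23,24,25,26,27,28,29,30,31}
step 5: eval (v3 < 3)                {0,1,2,3,4,5,6,7,8,9,10,11,12,13,14,15,16,17,18,19,20,21,22,23,24,25,26,27,28,29,30,31}
step 6: v3 <- max(v3, 4)             {0}
step 7: v3 <- min(max(v2, -3), -5)   {0}
step 8: v2 <- (min(v2, v3) + (-7 // 2)) {1,2,3,4,5,6,7,8,9,10,11,12,13,14,15,16,17,18,19,20,21,22,23,24,25,26,27,28,29,30,31}
step 9: v3 <- v2                     {1,2,3,4,5,6,7,8,9,10,11,12,13,14,15,16,17,18,19,20,21,22,23,24,25,26,27,28,29,30,31}

Answer: 10 steps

v3: -5,3,8,8,8,8,8,8,8,8,8,8,8,8,8,8,8,8,8,8,8,8,8,8,8,8,8,8,8,8,8,8
v2: 12,3,8,8,8,8,8,8,8,8,8,8,8,8,8,8,8,8,8,8,8,8,8,8,8,8,8,8,8,8,8,8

steps = 10; useful = 256; efficiency = 256/320 = 4/5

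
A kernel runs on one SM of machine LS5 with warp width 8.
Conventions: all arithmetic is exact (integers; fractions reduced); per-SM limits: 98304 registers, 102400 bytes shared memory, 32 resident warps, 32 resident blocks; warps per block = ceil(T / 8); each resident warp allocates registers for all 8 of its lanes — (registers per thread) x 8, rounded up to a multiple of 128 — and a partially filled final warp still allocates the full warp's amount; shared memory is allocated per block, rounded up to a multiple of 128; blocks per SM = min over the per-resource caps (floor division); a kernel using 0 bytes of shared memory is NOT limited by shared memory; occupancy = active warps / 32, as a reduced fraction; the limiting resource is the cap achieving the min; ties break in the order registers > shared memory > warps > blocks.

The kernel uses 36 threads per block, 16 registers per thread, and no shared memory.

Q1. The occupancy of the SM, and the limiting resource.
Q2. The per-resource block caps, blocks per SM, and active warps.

Answer: occupancy 15/16, limited by warps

registers: 153 blocks
shared memory: no limit (kernel uses none)
warps: 6 blocks
blocks: 32 blocks

Answer: 6 blocks, 30 active warps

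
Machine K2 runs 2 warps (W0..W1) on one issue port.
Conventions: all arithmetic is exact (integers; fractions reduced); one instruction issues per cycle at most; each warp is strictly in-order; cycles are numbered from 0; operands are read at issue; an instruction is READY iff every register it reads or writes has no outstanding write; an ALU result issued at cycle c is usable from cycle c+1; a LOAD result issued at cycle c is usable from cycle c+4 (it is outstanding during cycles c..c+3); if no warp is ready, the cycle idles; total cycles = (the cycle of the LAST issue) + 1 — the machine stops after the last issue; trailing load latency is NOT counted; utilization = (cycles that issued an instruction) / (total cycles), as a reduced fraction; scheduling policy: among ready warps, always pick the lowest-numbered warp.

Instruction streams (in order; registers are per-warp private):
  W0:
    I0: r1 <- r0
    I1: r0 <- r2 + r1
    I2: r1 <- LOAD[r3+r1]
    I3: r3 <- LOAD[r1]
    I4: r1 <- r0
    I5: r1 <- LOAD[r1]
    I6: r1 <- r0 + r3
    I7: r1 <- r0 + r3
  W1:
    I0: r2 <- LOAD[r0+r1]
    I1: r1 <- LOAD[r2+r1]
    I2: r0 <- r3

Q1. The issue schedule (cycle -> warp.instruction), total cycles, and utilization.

cycle 0: W0.I0
cycle 1: W0.I1
cycle 2: W0.I2
cycle 3: W1.I0
cycle 4: idle
cycle 5: idle
cycle 6: W0.I3
cycle 7: W0.I4
cycle 8: W0.I5
cycle 9: W1.I1
cycle 10: W1.I2
cycle 11: idle
cycle 12: W0.I6
cycle 13: W0.I7

Answer: 14 cycles, utilization 11/14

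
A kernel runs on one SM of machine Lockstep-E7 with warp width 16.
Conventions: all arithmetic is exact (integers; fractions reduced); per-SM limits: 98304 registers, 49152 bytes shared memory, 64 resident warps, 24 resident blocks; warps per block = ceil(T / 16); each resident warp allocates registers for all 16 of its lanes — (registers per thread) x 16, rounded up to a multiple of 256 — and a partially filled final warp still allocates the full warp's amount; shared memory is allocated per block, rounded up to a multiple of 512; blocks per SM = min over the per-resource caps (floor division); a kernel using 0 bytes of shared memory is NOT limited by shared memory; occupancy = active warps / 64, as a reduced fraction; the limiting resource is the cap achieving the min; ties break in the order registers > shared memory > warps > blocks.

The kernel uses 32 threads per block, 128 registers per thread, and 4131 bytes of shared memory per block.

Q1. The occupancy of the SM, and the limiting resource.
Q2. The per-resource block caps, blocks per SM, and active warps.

Answer: occupancy 5/16, limited by shared memory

registers: 24 blocks
shared memory: 10 blocks
warps: 32 blocks
blocks: 24 blocks

Answer: 10 blocks, 20 active warps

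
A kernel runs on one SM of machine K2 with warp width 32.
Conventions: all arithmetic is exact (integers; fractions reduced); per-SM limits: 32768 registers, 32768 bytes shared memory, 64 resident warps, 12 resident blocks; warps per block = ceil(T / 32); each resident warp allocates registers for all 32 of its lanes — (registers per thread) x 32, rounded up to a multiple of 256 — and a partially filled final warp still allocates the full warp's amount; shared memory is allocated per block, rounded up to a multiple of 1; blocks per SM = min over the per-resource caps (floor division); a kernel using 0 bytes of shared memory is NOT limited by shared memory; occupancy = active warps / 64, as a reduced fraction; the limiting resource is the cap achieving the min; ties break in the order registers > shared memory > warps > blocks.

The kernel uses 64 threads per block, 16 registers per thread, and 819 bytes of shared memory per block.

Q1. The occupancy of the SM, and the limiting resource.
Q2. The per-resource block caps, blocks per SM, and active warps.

Answer: occupancy 3/8, limited by blocks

registers: 32 blocks
shared memory: 40 blocks
warps: 32 blocks
blocks: 12 blocks

Answer: 12 blocks, 24 active warps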